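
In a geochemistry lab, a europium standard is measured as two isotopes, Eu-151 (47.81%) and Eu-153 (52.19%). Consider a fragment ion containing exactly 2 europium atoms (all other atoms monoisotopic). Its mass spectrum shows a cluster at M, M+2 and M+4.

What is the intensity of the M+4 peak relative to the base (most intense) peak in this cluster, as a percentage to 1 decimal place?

54.6%

Binomial terms of (0.4781 + 0.5219)^2: M 0.2286, M+2 0.4990, M+4 0.2724 → M+2 is the base peak.
P(M+2) = C(2,1) × 0.4781^1 × 0.5219^1 = 2 × 0.4781 × 0.5219 = 0.499041 (base)
P(M+4) = C(2,2) × 0.4781^0 × 0.5219^2 = 1 × 1.0000 × 0.27237961 = 0.272380
Relative intensity = 0.272380 / 0.499041 × 100 = 54.6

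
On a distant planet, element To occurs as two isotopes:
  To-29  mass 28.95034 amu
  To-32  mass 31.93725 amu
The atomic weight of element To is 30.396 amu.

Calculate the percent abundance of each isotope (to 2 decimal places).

To-29: 51.60%, To-32: 48.40%

Writing the weighted mean with unknown fraction x of To-29:
28.95034·x + 31.93725·(1 − x) = 30.396
(28.95034 − 31.93725)·x = 30.396 − 31.93725
x = -1.54125 / -2.98691 = 0.51600 → 51.60% To-29, 48.40% To-32.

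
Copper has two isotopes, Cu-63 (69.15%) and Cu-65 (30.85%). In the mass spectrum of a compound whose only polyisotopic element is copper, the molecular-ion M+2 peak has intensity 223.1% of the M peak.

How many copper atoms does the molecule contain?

For n independent Cu atoms, I(M+2)/I(M) = n · (abundance Cu-65) / (abundance Cu-63) = n · 0.3085/0.6915.
n = 2.231 × 0.6915/0.3085 = 5.00 ≈ 5

5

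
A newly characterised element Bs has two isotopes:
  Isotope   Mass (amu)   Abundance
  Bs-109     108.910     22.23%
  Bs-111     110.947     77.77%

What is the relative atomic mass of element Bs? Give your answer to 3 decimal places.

Average mass = Σ (abundance × isotope mass) = 0.2223 × 108.910 + 0.7777 × 110.947
= 24.2107 + 86.2835 = 110.4942 amu

110.494 amu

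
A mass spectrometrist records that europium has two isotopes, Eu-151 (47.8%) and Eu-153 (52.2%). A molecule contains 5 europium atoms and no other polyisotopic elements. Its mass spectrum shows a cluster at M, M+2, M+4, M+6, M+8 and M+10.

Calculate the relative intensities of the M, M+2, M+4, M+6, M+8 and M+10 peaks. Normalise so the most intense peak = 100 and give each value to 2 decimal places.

7.68 : 41.93 : 91.57 : 100.00 : 54.60 : 11.93

Each Eu atom is independently Eu-151 (p = 0.478) or Eu-153 (q = 0.522); the cluster is the binomial expansion (p + q)^5.
P(M) = 0.478^5 = 0.024954
P(M+2) = 5 × 0.478^4 × 0.522^1 = 0.136255
P(M+4) = 10 × 0.478^3 × 0.522^2 = 0.297594
P(M+6) = 10 × 0.478^2 × 0.522^3 = 0.324988
P(M+8) = 5 × 0.478^1 × 0.522^4 = 0.177452
P(M+10) = 0.522^5 = 0.038757
The M+6 peak is largest (0.324988); scaling to 100 gives 7.68 : 41.93 : 91.57 : 100.00 : 54.60 : 11.93.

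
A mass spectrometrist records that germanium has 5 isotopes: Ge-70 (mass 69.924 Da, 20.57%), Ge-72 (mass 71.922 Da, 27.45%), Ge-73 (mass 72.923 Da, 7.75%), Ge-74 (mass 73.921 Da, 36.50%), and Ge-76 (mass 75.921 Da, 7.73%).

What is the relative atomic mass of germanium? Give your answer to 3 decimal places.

Weight each isotope mass by its fractional abundance: 0.2057 × 69.924 + 0.2745 × 71.922 + 0.0775 × 72.923 + 0.3650 × 73.921 + 0.0773 × 75.921
= 14.3834 + 19.7426 + 5.6515 + 26.9812 + 5.8687 = 72.6274 Da

72.627 Da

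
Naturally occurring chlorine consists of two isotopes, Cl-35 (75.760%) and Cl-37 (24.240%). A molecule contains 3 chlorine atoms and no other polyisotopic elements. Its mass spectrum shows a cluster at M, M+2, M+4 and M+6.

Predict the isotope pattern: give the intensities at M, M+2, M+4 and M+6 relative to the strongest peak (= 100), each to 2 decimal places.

100.00 : 95.99 : 30.71 : 3.28

The 3 Cl atoms are independent, so intensities follow the terms of (0.75760 + 0.24240)^3.
P(M) = 0.75760^3 = 0.434830
P(M+2) = 3 × 0.75760^2 × 0.24240^1 = 0.417382
P(M+4) = 3 × 0.75760^1 × 0.24240^2 = 0.133545
P(M+6) = 0.24240^3 = 0.014243
The M peak is largest (0.434830); scaling to 100 gives 100.00 : 95.99 : 30.71 : 3.28.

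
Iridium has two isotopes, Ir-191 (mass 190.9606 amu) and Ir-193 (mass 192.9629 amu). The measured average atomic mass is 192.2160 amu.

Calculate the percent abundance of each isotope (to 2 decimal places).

Let x be the fractional abundance of Ir-191; then Ir-193 has abundance 1 − x.
190.9606·x + 192.9629·(1 − x) = 192.2160
(190.9606 − 192.9629)·x = 192.2160 − 192.9629
x = -0.7469 / -2.0023 = 0.37302 → 37.30% Ir-191, 62.70% Ir-193.

Ir-191: 37.30%, Ir-193: 62.70%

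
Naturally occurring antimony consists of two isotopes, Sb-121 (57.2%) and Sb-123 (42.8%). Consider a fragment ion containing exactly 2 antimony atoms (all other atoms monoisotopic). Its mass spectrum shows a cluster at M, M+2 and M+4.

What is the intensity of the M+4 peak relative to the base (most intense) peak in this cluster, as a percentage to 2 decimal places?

37.41%

Term probabilities: M 0.3272, M+2 0.4896, M+4 0.1832. Base peak = M+2.
P(M+2) = C(2,1) × 0.572^1 × 0.428^1 = 2 × 0.5720 × 0.4280 = 0.489632 (base)
P(M+4) = C(2,2) × 0.572^0 × 0.428^2 = 1 × 1.0000 × 0.183184 = 0.183184
Relative intensity = 0.183184 / 0.489632 × 100 = 37.41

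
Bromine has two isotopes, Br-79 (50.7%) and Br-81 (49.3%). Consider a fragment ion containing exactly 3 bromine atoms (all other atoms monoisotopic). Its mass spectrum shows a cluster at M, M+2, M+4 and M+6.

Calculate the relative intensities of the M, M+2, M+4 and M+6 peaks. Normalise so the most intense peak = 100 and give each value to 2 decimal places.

The 3 Br atoms are independent, so intensities follow the terms of (0.507 + 0.493)^3.
P(M) = 0.507^3 = 0.130324
P(M+2) = 3 × 0.507^2 × 0.493^1 = 0.380175
P(M+4) = 3 × 0.507^1 × 0.493^2 = 0.369678
P(M+6) = 0.493^3 = 0.119823
The M+2 peak is largest (0.380175); scaling to 100 gives 34.28 : 100.00 : 97.24 : 31.52.

34.28 : 100.00 : 97.24 : 31.52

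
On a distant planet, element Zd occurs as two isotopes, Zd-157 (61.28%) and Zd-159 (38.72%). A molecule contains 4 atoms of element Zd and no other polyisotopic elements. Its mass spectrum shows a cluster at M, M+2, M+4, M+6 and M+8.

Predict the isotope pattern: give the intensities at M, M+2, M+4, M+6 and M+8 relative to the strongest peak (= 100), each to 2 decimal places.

Expanding (0.6128 + 0.3872)^4:
P(M) = 0.6128^4 = 0.141018
P(M+2) = 4 × 0.6128^3 × 0.3872^1 = 0.356411
P(M+4) = 6 × 0.6128^2 × 0.3872^2 = 0.337800
P(M+6) = 4 × 0.6128^1 × 0.3872^3 = 0.142293
P(M+8) = 0.3872^4 = 0.022477
The M+2 peak is largest (0.356411); scaling to 100 gives 39.57 : 100.00 : 94.78 : 39.92 : 6.31.

39.57 : 100.00 : 94.78 : 39.92 : 6.31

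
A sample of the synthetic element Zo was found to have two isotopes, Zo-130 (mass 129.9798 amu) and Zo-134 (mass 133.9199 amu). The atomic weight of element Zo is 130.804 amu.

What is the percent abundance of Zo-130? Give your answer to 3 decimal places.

Let x be the fractional abundance of Zo-130; then Zo-134 has abundance 1 − x.
129.9798·x + 133.9199·(1 − x) = 130.804
(129.9798 − 133.9199)·x = 130.804 − 133.9199
x = -3.1159 / -3.9401 = 0.79082 → 79.082% Zo-130, 20.918% Zo-134.

79.082%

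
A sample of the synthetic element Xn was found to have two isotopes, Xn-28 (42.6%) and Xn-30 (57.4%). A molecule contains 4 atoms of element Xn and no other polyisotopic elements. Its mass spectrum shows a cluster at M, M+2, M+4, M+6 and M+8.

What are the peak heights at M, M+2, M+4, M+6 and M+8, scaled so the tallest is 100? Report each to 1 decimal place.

9.2 : 49.5 : 100.0 : 89.8 : 30.3

Expanding (0.426 + 0.574)^4:
P(M) = 0.426^4 = 0.032934
P(M+2) = 4 × 0.426^3 × 0.574^1 = 0.177501
P(M+4) = 6 × 0.426^2 × 0.574^2 = 0.358752
P(M+6) = 4 × 0.426^1 × 0.574^3 = 0.322259
P(M+8) = 0.574^4 = 0.108554
The M+4 peak is largest (0.358752); scaling to 100 gives 9.2 : 49.5 : 100.0 : 89.8 : 30.3.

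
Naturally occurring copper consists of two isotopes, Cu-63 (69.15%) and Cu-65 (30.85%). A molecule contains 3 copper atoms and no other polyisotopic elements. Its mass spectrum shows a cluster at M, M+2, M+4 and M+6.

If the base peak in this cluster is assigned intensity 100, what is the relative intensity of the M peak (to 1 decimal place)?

(0.6915 + 0.3085)^3 gives M 0.3307, M+2 0.4425, M+4 0.1974, M+6 0.0294; the largest is M+2.
P(M+2) = C(3,1) × 0.6915^2 × 0.3085^1 = 3 × 0.47817225 × 0.3085 = 0.442548 (base)
P(M) = C(3,0) × 0.6915^3 × 0.3085^0 = 1 × 0.33065611 × 1.0000 = 0.330656
Relative intensity = 0.330656 / 0.442548 × 100 = 74.7

74.7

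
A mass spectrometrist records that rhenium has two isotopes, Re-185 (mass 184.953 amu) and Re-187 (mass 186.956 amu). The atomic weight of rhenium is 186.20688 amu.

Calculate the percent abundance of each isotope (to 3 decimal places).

Re-185: 37.400%, Re-187: 62.600%

With x = fraction of Re-185 (so Re-187 is 1 − x):
184.953·x + 186.956·(1 − x) = 186.20688
(184.953 − 186.956)·x = 186.20688 − 186.956
x = -0.74912 / -2.003 = 0.37400 → 37.400% Re-185, 62.600% Re-187.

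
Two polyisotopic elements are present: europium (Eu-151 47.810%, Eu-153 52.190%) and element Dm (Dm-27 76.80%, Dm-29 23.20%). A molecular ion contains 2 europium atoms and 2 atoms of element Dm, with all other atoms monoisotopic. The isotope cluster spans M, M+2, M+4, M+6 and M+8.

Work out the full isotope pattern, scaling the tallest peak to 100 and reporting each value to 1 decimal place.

Europium pattern (n=2): 0.22857961 : 0.49904078 : 0.27237961
Element Dm pattern (n=2): 0.589824 : 0.356352 : 0.053824
Convolve the two distributions (both contribute in 2-u steps):
  M: 0.22857961×0.589824 = 0.134822
  M+2: 0.22857961×0.356352 + 0.49904078×0.589824 = 0.375801
  M+4: 0.22857961×0.053824 + 0.49904078×0.356352 + 0.27237961×0.589824 = 0.350793
  M+6: 0.49904078×0.053824 + 0.27237961×0.356352 = 0.123923
  M+8: 0.27237961×0.053824 = 0.014661
Scale to base peak (0.375801) = 100: 35.9 : 100.0 : 93.3 : 33.0 : 3.9

35.9 : 100.0 : 93.3 : 33.0 : 3.9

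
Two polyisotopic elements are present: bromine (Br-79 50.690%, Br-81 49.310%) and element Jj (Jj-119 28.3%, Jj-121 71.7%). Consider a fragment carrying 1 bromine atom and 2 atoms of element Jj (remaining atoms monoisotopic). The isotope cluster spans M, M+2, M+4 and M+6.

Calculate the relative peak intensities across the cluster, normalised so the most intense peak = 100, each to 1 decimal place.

Bromine pattern (n=1): 0.5069 : 0.4931
Element Jj pattern (n=2): 0.080089 : 0.405822 : 0.514089
Convolve the two distributions (both contribute in 2-u steps):
  M: 0.5069×0.080089 = 0.040597
  M+2: 0.5069×0.405822 + 0.4931×0.080089 = 0.245203
  M+4: 0.5069×0.514089 + 0.4931×0.405822 = 0.460703
  M+6: 0.4931×0.514089 = 0.253497
Scale to base peak (0.460703) = 100: 8.8 : 53.2 : 100.0 : 55.0

8.8 : 53.2 : 100.0 : 55.0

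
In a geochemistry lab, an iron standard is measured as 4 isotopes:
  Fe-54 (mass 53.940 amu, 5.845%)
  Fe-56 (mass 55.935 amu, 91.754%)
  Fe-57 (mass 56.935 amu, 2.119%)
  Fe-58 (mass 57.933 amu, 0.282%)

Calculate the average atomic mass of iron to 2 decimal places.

55.85 amu

Ar = Σ fᵢ·mᵢ = 0.05845 × 53.940 + 0.91754 × 55.935 + 0.02119 × 56.935 + 0.00282 × 57.933
= 3.1528 + 51.3226 + 1.2065 + 0.1634 = 55.8453 amu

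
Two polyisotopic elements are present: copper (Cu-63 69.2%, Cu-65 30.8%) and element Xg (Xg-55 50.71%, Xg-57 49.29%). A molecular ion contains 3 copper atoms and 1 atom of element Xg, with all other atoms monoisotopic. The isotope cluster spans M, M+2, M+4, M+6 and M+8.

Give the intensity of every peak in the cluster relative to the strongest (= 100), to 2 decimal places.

43.34 : 100.00 : 82.01 : 28.86 : 3.71

Copper pattern (n=3): 0.33137389 : 0.44247034 : 0.19693766 : 0.02921811
Element Xg pattern (n=1): 0.5071 : 0.4929
Convolve the two distributions (both contribute in 2-u steps):
  M: 0.33137389×0.5071 = 0.168040
  M+2: 0.33137389×0.4929 + 0.44247034×0.5071 = 0.387711
  M+4: 0.44247034×0.4929 + 0.19693766×0.5071 = 0.317961
  M+6: 0.19693766×0.4929 + 0.02921811×0.5071 = 0.111887
  M+8: 0.02921811×0.4929 = 0.014402
Scale to base peak (0.387711) = 100: 43.34 : 100.00 : 82.01 : 28.86 : 3.71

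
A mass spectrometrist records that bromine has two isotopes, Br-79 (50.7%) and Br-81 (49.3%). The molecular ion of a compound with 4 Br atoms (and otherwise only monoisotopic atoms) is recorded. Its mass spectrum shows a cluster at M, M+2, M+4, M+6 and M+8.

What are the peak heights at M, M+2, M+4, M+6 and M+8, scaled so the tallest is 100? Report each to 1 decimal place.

17.6 : 68.6 : 100.0 : 64.8 : 15.8

Each Br atom is independently Br-79 (p = 0.507) or Br-81 (q = 0.493); the cluster is the binomial expansion (p + q)^4.
P(M) = 0.507^4 = 0.066074
P(M+2) = 4 × 0.507^3 × 0.493^1 = 0.256999
P(M+4) = 6 × 0.507^2 × 0.493^2 = 0.374853
P(M+6) = 4 × 0.507^1 × 0.493^3 = 0.243001
P(M+8) = 0.493^4 = 0.059073
The M+4 peak is largest (0.374853); scaling to 100 gives 17.6 : 68.6 : 100.0 : 64.8 : 15.8.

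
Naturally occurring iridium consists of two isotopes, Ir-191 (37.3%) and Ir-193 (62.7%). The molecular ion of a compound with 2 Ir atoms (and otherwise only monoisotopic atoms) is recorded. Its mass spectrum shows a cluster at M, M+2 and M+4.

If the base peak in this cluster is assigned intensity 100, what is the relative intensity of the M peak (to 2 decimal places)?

29.74

Binomial terms of (0.373 + 0.627)^2: M 0.1391, M+2 0.4677, M+4 0.3931 → M+2 is the base peak.
P(M+2) = C(2,1) × 0.373^1 × 0.627^1 = 2 × 0.3730 × 0.6270 = 0.467742 (base)
P(M) = C(2,0) × 0.373^2 × 0.627^0 = 1 × 0.139129 × 1.0000 = 0.139129
Relative intensity = 0.139129 / 0.467742 × 100 = 29.74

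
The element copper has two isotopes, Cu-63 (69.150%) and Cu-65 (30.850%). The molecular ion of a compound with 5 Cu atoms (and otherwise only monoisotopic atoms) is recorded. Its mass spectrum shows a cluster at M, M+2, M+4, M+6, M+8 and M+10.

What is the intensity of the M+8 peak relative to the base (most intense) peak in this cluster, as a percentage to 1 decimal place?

(0.69150 + 0.30850)^5 gives M 0.1581, M+2 0.3527, M+4 0.3147, M+6 0.1404, M+8 0.0313, M+10 0.0028; the largest is M+2.
P(M+2) = C(5,1) × 0.69150^4 × 0.30850^1 = 5 × 0.2286487 × 0.3085 = 0.352691 (base)
P(M+8) = C(5,4) × 0.69150^1 × 0.30850^4 = 5 × 0.6915 × 0.00905776 = 0.031317
Relative intensity = 0.031317 / 0.352691 × 100 = 8.9

8.9%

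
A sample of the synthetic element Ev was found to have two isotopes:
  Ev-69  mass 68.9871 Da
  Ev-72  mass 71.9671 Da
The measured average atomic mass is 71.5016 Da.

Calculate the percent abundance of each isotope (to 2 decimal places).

With x = fraction of Ev-69 (so Ev-72 is 1 − x):
68.9871·x + 71.9671·(1 − x) = 71.5016
(68.9871 − 71.9671)·x = 71.5016 − 71.9671
x = -0.4655 / -2.9800 = 0.15621 → 15.62% Ev-69, 84.38% Ev-72.

Ev-69: 15.62%, Ev-72: 84.38%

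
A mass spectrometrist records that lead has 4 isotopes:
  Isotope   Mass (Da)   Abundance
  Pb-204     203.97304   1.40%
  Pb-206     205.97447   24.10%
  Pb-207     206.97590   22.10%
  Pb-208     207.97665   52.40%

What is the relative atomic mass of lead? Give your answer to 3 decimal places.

207.217 Da

Ar = Σ fᵢ·mᵢ = 0.0140 × 203.97304 + 0.2410 × 205.97447 + 0.2210 × 206.97590 + 0.5240 × 207.97665
= 2.855623 + 49.639847 + 45.741674 + 108.979765 = 207.216909 Da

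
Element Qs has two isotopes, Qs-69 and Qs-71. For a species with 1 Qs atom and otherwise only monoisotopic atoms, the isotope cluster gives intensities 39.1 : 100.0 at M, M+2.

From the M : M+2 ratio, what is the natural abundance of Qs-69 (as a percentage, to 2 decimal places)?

Write p for the Qs-69 fraction. I(M+2)/I(M) = [C(1,1)·p^0·(1−p)] / p^1 = 1·(1−p)/p = 100.0/39.1 = 2.5575
(1−p)/p = 2.5575/1 = 2.5575  ⇒  p = 1/(1 + 2.5575) = 0.2811
Qs-69: 28.11%, Qs-71: 71.89%.

28.11%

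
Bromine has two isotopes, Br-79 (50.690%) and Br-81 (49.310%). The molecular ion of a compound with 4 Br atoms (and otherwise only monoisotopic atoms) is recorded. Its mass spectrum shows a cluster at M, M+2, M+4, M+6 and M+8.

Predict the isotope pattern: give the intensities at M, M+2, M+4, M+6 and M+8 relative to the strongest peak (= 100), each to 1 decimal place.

Expanding (0.50690 + 0.49310)^4:
P(M) = 0.50690^4 = 0.066022
P(M+2) = 4 × 0.50690^3 × 0.49310^1 = 0.256899
P(M+4) = 6 × 0.50690^2 × 0.49310^2 = 0.374857
P(M+6) = 4 × 0.50690^1 × 0.49310^3 = 0.243101
P(M+8) = 0.49310^4 = 0.059121
The M+4 peak is largest (0.374857); scaling to 100 gives 17.6 : 68.5 : 100.0 : 64.9 : 15.8.

17.6 : 68.5 : 100.0 : 64.9 : 15.8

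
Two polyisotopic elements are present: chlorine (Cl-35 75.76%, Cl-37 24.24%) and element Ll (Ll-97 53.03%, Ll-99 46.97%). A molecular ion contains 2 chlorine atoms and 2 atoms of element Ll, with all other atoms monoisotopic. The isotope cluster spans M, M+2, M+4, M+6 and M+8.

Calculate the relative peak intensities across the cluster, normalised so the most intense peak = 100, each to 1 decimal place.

41.5 : 100.0 : 83.8 : 28.3 : 3.3

Chlorine pattern (n=2): 0.57395776 : 0.36728448 : 0.05875776
Element Ll pattern (n=2): 0.28121809 : 0.49816382 : 0.22061809
Convolve the two distributions (both contribute in 2-u steps):
  M: 0.57395776×0.28121809 = 0.161407
  M+2: 0.57395776×0.49816382 + 0.36728448×0.28121809 = 0.389212
  M+4: 0.57395776×0.22061809 + 0.36728448×0.49816382 + 0.05875776×0.28121809 = 0.326117
  M+6: 0.36728448×0.22061809 + 0.05875776×0.49816382 = 0.110301
  M+8: 0.05875776×0.22061809 = 0.012963
Scale to base peak (0.389212) = 100: 41.5 : 100.0 : 83.8 : 28.3 : 3.3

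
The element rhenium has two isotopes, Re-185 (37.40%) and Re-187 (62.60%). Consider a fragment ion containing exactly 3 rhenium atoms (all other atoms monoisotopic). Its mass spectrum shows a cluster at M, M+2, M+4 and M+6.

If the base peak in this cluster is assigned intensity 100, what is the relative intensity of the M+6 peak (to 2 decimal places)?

Binomial terms of (0.3740 + 0.6260)^3: M 0.0523, M+2 0.2627, M+4 0.4397, M+6 0.2453 → M+4 is the base peak.
P(M+4) = C(3,2) × 0.3740^1 × 0.6260^2 = 3 × 0.3740 × 0.391876 = 0.439685 (base)
P(M+6) = C(3,3) × 0.3740^0 × 0.6260^3 = 1 × 1.0000 × 0.24531438 = 0.245314
Relative intensity = 0.245314 / 0.439685 × 100 = 55.79

55.79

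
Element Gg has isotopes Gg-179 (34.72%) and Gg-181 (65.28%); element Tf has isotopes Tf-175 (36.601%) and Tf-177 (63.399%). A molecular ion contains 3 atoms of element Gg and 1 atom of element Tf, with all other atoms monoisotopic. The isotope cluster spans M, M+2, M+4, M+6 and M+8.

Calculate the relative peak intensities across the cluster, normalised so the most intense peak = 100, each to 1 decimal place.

4.0 : 29.5 : 81.4 : 100.0 : 46.0

Element Gg pattern (n=3): 0.04185421 : 0.23608089 : 0.44387559 : 0.27818931
Element Tf pattern (n=1): 0.36601 : 0.63399
Convolve the two distributions (both contribute in 2-u steps):
  M: 0.04185421×0.36601 = 0.015319
  M+2: 0.04185421×0.63399 + 0.23608089×0.36601 = 0.112943
  M+4: 0.23608089×0.63399 + 0.44387559×0.36601 = 0.312136
  M+6: 0.44387559×0.63399 + 0.27818931×0.36601 = 0.383233
  M+8: 0.27818931×0.63399 = 0.176369
Scale to base peak (0.383233) = 100: 4.0 : 29.5 : 81.4 : 100.0 : 46.0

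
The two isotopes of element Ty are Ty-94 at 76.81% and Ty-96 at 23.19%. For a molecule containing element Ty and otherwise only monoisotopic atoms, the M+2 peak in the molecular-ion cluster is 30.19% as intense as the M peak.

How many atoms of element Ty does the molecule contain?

1

The M+2/M ratio from n Ty atoms is n · q/p = n · 0.2319/0.7681.
n = 0.3019 × 0.7681/0.2319 = 1.00 ≈ 1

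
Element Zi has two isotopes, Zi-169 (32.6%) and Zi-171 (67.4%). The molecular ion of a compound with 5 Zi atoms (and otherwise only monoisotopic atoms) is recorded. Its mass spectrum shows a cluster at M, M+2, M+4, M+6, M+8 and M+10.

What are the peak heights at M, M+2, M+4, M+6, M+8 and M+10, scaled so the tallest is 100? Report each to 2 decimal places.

1.09 : 11.32 : 46.79 : 96.74 : 100.00 : 41.35

Each Zi atom is independently Zi-169 (p = 0.326) or Zi-171 (q = 0.674); the cluster is the binomial expansion (p + q)^5.
P(M) = 0.326^5 = 0.003682
P(M+2) = 5 × 0.326^4 × 0.674^1 = 0.038063
P(M+4) = 10 × 0.326^3 × 0.674^2 = 0.157388
P(M+6) = 10 × 0.326^2 × 0.674^3 = 0.325398
P(M+8) = 5 × 0.326^1 × 0.674^4 = 0.336378
P(M+10) = 0.674^5 = 0.139091
The M+8 peak is largest (0.336378); scaling to 100 gives 1.09 : 11.32 : 46.79 : 96.74 : 100.00 : 41.35.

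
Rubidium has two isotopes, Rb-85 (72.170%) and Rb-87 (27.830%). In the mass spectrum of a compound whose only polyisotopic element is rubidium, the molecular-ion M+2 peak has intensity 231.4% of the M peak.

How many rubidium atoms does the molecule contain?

The M+2/M ratio from n Rb atoms is n · q/p = n · 0.27830/0.72170.
n = 2.314 × 0.72170/0.27830 = 6.00 ≈ 6

6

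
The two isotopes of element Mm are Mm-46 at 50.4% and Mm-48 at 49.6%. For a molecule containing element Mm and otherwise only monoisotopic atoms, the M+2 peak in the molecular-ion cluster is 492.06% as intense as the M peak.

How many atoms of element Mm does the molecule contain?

With n Mm atoms, P(M+2)/P(M) = C(n,1)·p^(n−1)q / p^n = n·q/p = n · 0.496/0.504.
n = 4.9206 × 0.504/0.496 = 5.00 ≈ 5

5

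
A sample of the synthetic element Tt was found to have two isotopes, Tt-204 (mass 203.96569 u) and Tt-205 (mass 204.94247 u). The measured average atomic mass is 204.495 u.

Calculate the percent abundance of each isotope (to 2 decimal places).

With x = fraction of Tt-204 (so Tt-205 is 1 − x):
203.96569·x + 204.94247·(1 − x) = 204.495
(203.96569 − 204.94247)·x = 204.495 − 204.94247
x = -0.44747 / -0.97678 = 0.45811 → 45.81% Tt-204, 54.19% Tt-205.

Tt-204: 45.81%, Tt-205: 54.19%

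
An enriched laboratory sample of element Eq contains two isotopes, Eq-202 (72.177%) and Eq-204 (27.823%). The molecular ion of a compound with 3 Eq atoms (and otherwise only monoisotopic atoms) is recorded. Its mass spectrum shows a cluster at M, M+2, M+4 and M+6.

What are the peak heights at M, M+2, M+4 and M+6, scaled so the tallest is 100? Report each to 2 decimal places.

Expanding (0.72177 + 0.27823)^3:
P(M) = 0.72177^3 = 0.376007
P(M+2) = 3 × 0.72177^2 × 0.27823^1 = 0.434833
P(M+4) = 3 × 0.72177^1 × 0.27823^2 = 0.167621
P(M+6) = 0.27823^3 = 0.021538
The M+2 peak is largest (0.434833); scaling to 100 gives 86.47 : 100.00 : 38.55 : 4.95.

86.47 : 100.00 : 38.55 : 4.95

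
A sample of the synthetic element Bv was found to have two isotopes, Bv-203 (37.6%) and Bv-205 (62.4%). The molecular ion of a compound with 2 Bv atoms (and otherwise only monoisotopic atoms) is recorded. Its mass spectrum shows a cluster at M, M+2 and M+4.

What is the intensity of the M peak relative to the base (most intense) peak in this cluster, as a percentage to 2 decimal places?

(0.376 + 0.624)^2 gives M 0.1414, M+2 0.4692, M+4 0.3894; the largest is M+2.
P(M+2) = C(2,1) × 0.376^1 × 0.624^1 = 2 × 0.3760 × 0.6240 = 0.469248 (base)
P(M) = C(2,0) × 0.376^2 × 0.624^0 = 1 × 0.141376 × 1.0000 = 0.141376
Relative intensity = 0.141376 / 0.469248 × 100 = 30.13

30.13%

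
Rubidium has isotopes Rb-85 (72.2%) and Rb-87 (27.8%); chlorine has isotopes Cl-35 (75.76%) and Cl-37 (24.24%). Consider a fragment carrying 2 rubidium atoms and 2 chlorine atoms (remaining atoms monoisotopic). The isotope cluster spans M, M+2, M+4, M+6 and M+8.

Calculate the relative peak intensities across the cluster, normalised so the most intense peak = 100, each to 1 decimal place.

70.9 : 100.0 : 52.7 : 12.3 : 1.1

Rubidium pattern (n=2): 0.521284 : 0.401432 : 0.077284
Chlorine pattern (n=2): 0.57395776 : 0.36728448 : 0.05875776
Convolve the two distributions (both contribute in 2-u steps):
  M: 0.521284×0.57395776 = 0.299195
  M+2: 0.521284×0.36728448 + 0.401432×0.57395776 = 0.421865
  M+4: 0.521284×0.05875776 + 0.401432×0.36728448 + 0.077284×0.57395776 = 0.222427
  M+6: 0.401432×0.05875776 + 0.077284×0.36728448 = 0.051972
  M+8: 0.077284×0.05875776 = 0.004541
Scale to base peak (0.421865) = 100: 70.9 : 100.0 : 52.7 : 12.3 : 1.1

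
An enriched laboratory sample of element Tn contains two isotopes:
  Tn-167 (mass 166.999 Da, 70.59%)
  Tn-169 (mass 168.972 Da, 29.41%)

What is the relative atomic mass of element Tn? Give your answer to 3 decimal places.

Weight each isotope mass by its fractional abundance: 0.7059 × 166.999 + 0.2941 × 168.972
= 117.8846 + 49.6947 = 167.5793 Da

167.579 Da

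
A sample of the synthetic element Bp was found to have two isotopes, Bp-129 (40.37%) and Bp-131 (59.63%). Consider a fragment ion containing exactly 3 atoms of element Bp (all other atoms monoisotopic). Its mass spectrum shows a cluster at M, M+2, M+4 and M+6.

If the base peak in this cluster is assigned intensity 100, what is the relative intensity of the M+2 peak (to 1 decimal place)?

(0.4037 + 0.5963)^3 gives M 0.0658, M+2 0.2915, M+4 0.4306, M+6 0.2120; the largest is M+4.
P(M+4) = C(3,2) × 0.4037^1 × 0.5963^2 = 3 × 0.4037 × 0.35557369 = 0.430635 (base)
P(M+2) = C(3,1) × 0.4037^2 × 0.5963^1 = 3 × 0.16297369 × 0.5963 = 0.291544
Relative intensity = 0.291544 / 0.430635 × 100 = 67.7

67.7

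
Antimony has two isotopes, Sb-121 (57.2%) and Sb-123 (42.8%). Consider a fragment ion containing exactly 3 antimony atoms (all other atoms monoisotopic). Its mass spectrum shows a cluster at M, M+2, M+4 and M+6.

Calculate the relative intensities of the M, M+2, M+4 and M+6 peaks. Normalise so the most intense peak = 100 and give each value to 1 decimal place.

Each Sb atom is independently Sb-121 (p = 0.572) or Sb-123 (q = 0.428); the cluster is the binomial expansion (p + q)^3.
P(M) = 0.572^3 = 0.187149
P(M+2) = 3 × 0.572^2 × 0.428^1 = 0.420104
P(M+4) = 3 × 0.572^1 × 0.428^2 = 0.314344
P(M+6) = 0.428^3 = 0.078403
The M+2 peak is largest (0.420104); scaling to 100 gives 44.5 : 100.0 : 74.8 : 18.7.

44.5 : 100.0 : 74.8 : 18.7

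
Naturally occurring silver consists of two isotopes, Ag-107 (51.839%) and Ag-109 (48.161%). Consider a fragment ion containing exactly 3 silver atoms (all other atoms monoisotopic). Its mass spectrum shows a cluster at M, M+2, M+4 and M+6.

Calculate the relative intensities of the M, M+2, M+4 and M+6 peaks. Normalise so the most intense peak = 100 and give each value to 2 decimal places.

35.88 : 100.00 : 92.90 : 28.77

Each Ag atom is independently Ag-107 (p = 0.51839) or Ag-109 (q = 0.48161); the cluster is the binomial expansion (p + q)^3.
P(M) = 0.51839^3 = 0.139306
P(M+2) = 3 × 0.51839^2 × 0.48161^1 = 0.388267
P(M+4) = 3 × 0.51839^1 × 0.48161^2 = 0.360719
P(M+6) = 0.48161^3 = 0.111709
The M+2 peak is largest (0.388267); scaling to 100 gives 35.88 : 100.00 : 92.90 : 28.77.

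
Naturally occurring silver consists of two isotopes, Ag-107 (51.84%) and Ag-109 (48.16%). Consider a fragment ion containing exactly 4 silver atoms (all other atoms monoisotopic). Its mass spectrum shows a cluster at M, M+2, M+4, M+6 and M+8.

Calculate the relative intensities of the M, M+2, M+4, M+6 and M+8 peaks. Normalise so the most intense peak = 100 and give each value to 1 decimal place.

Expanding (0.5184 + 0.4816)^4:
P(M) = 0.5184^4 = 0.072220
P(M+2) = 4 × 0.5184^3 × 0.4816^1 = 0.268375
P(M+4) = 6 × 0.5184^2 × 0.4816^2 = 0.373985
P(M+6) = 4 × 0.5184^1 × 0.4816^3 = 0.231624
P(M+8) = 0.4816^4 = 0.053795
The M+4 peak is largest (0.373985); scaling to 100 gives 19.3 : 71.8 : 100.0 : 61.9 : 14.4.

19.3 : 71.8 : 100.0 : 61.9 : 14.4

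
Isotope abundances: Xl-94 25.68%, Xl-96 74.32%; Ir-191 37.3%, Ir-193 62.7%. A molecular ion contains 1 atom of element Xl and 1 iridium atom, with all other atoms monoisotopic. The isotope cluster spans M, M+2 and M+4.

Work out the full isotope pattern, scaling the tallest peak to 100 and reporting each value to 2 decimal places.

Element Xl pattern (n=1): 0.2568 : 0.7432
Iridium pattern (n=1): 0.3730 : 0.6270
Convolve the two distributions (both contribute in 2-u steps):
  M: 0.2568×0.3730 = 0.095786
  M+2: 0.2568×0.6270 + 0.7432×0.3730 = 0.438227
  M+4: 0.7432×0.6270 = 0.465986
Scale to base peak (0.465986) = 100: 20.56 : 94.04 : 100.00

20.56 : 94.04 : 100.00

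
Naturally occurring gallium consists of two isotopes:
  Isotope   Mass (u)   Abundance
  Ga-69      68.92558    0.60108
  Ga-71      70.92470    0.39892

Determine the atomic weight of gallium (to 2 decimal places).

69.72 u

Ar = Σ fᵢ·mᵢ = 0.60108 × 68.92558 + 0.39892 × 70.92470
= 41.429788 + 28.293281 = 69.723069 u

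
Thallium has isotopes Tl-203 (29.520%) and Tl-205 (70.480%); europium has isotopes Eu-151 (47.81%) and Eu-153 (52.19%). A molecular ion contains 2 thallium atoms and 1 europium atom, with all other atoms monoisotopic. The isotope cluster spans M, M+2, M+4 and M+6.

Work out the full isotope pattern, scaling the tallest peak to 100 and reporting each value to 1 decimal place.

9.2 : 53.8 : 100.0 : 57.0

Thallium pattern (n=2): 0.08714304 : 0.41611392 : 0.49674304
Europium pattern (n=1): 0.4781 : 0.5219
Convolve the two distributions (both contribute in 2-u steps):
  M: 0.08714304×0.4781 = 0.041663
  M+2: 0.08714304×0.5219 + 0.41611392×0.4781 = 0.244424
  M+4: 0.41611392×0.5219 + 0.49674304×0.4781 = 0.454663
  M+6: 0.49674304×0.5219 = 0.259250
Scale to base peak (0.454663) = 100: 9.2 : 53.8 : 100.0 : 57.0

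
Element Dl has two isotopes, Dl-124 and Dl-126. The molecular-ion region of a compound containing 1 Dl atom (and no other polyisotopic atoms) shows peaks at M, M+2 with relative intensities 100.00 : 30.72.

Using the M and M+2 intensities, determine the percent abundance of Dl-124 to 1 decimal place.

76.5%

If p is the fraction of Dl that is Dl-124, then I(M+2)/I(M) = [C(1,1)·p^0·(1−p)] / p^1 = 1·(1−p)/p = 30.72/100.00 = 0.3072
(1−p)/p = 0.3072/1 = 0.3072  ⇒  p = 1/(1 + 0.3072) = 0.7650
Dl-124: 76.5%, Dl-126: 23.5%.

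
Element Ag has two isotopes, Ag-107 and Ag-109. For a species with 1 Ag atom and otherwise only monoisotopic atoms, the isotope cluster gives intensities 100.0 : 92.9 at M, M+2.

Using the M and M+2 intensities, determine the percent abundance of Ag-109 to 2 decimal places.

Let p = fractional abundance of Ag-107. I(M+2)/I(M) = [C(1,1)·p^0·(1−p)] / p^1 = 1·(1−p)/p = 92.9/100.0 = 0.9290
(1−p)/p = 0.9290/1 = 0.9290  ⇒  p = 1/(1 + 0.9290) = 0.5184
Ag-107: 51.84%, Ag-109: 48.16%.

48.16%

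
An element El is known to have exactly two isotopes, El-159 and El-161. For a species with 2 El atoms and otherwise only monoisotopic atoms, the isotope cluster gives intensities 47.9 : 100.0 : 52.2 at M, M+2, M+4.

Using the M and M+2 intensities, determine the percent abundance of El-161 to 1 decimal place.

51.1%

Write p for the El-159 fraction. I(M+2)/I(M) = [C(2,1)·p^1·(1−p)] / p^2 = 2·(1−p)/p = 100.0/47.9 = 2.0877
(1−p)/p = 2.0877/2 = 1.0438  ⇒  p = 1/(1 + 1.0438) = 0.4893
El-159: 48.9%, El-161: 51.1%.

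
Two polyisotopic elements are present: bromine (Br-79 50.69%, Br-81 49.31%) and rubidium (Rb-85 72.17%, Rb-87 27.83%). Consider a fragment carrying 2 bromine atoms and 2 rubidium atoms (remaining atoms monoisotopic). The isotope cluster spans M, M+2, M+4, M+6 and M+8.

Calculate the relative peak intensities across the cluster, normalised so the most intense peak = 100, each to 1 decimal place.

Bromine pattern (n=2): 0.25694761 : 0.49990478 : 0.24314761
Rubidium pattern (n=2): 0.52085089 : 0.40169822 : 0.07745089
Convolve the two distributions (both contribute in 2-u steps):
  M: 0.25694761×0.52085089 = 0.133831
  M+2: 0.25694761×0.40169822 + 0.49990478×0.52085089 = 0.363591
  M+4: 0.25694761×0.07745089 + 0.49990478×0.40169822 + 0.24314761×0.52085089 = 0.347355
  M+6: 0.49990478×0.07745089 + 0.24314761×0.40169822 = 0.136390
  M+8: 0.24314761×0.07745089 = 0.018832
Scale to base peak (0.363591) = 100: 36.8 : 100.0 : 95.5 : 37.5 : 5.2

36.8 : 100.0 : 95.5 : 37.5 : 5.2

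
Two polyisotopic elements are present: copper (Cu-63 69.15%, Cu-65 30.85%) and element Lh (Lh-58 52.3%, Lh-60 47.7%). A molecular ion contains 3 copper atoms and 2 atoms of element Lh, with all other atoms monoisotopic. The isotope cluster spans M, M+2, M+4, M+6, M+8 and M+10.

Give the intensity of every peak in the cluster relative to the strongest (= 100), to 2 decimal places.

Copper pattern (n=3): 0.33065611 : 0.44254842 : 0.19743483 : 0.02936064
Element Lh pattern (n=2): 0.273529 : 0.498942 : 0.227529
Convolve the two distributions (both contribute in 2-u steps):
  M: 0.33065611×0.273529 = 0.090444
  M+2: 0.33065611×0.498942 + 0.44254842×0.273529 = 0.286028
  M+4: 0.33065611×0.227529 + 0.44254842×0.498942 + 0.19743483×0.273529 = 0.350044
  M+6: 0.44254842×0.227529 + 0.19743483×0.498942 + 0.02936064×0.273529 = 0.207232
  M+8: 0.19743483×0.227529 + 0.02936064×0.498942 = 0.059571
  M+10: 0.02936064×0.227529 = 0.006680
Scale to base peak (0.350044) = 100: 25.84 : 81.71 : 100.00 : 59.20 : 17.02 : 1.91

25.84 : 81.71 : 100.00 : 59.20 : 17.02 : 1.91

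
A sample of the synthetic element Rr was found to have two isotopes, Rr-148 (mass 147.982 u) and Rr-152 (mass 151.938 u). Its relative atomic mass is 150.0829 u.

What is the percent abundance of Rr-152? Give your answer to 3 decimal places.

53.107%

Let x be the fractional abundance of Rr-148; then Rr-152 has abundance 1 − x.
147.982·x + 151.938·(1 − x) = 150.0829
(147.982 − 151.938)·x = 150.0829 − 151.938
x = -1.8551 / -3.956 = 0.46893 → 46.893% Rr-148, 53.107% Rr-152.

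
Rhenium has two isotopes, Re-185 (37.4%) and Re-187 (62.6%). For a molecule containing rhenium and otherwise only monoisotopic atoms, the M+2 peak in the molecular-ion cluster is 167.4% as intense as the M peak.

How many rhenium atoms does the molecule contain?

With n Re atoms, P(M+2)/P(M) = C(n,1)·p^(n−1)q / p^n = n·q/p = n · 0.626/0.374.
n = 1.674 × 0.374/0.626 = 1.00 ≈ 1

1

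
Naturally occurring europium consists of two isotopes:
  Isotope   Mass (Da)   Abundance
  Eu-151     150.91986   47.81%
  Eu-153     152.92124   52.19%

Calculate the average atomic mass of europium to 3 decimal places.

151.964 Da

The abundance-weighted mean is 0.4781 × 150.91986 + 0.5219 × 152.92124
= 72.154785 + 79.809595 = 151.964380 Da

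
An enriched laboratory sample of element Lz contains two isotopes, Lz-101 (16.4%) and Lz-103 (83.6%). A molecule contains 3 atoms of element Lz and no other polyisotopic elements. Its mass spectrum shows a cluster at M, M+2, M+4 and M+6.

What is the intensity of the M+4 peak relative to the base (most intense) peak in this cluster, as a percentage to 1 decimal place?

(0.164 + 0.836)^3 gives M 0.0044, M+2 0.0675, M+4 0.3439, M+6 0.5843; the largest is M+6.
P(M+6) = C(3,3) × 0.164^0 × 0.836^3 = 1 × 1.0000 × 0.58427706 = 0.584277 (base)
P(M+4) = C(3,2) × 0.164^1 × 0.836^2 = 3 × 0.1640 × 0.698896 = 0.343857
Relative intensity = 0.343857 / 0.584277 × 100 = 58.9

58.9%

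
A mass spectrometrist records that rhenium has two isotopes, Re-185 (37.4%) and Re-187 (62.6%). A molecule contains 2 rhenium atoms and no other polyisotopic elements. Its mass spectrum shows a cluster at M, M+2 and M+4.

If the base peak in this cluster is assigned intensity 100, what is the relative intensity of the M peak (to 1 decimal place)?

29.9

Binomial terms of (0.374 + 0.626)^2: M 0.1399, M+2 0.4682, M+4 0.3919 → M+2 is the base peak.
P(M+2) = C(2,1) × 0.374^1 × 0.626^1 = 2 × 0.3740 × 0.6260 = 0.468248 (base)
P(M) = C(2,0) × 0.374^2 × 0.626^0 = 1 × 0.139876 × 1.0000 = 0.139876
Relative intensity = 0.139876 / 0.468248 × 100 = 29.9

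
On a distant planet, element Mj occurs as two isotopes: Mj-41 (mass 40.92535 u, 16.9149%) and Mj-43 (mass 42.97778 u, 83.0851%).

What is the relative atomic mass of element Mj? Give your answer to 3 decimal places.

42.631 u

The abundance-weighted mean is 0.169149 × 40.92535 + 0.830851 × 42.97778
= 6.922482 + 35.708131 = 42.630613 u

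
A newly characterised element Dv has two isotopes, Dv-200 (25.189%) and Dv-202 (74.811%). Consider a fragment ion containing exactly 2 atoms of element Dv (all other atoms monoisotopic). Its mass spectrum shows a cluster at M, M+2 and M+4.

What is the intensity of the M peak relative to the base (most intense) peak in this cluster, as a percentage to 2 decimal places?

11.34%

(0.25189 + 0.74811)^2 gives M 0.0634, M+2 0.3769, M+4 0.5597; the largest is M+4.
P(M+4) = C(2,2) × 0.25189^0 × 0.74811^2 = 1 × 1.0000 × 0.55966857 = 0.559669 (base)
P(M) = C(2,0) × 0.25189^2 × 0.74811^0 = 1 × 0.06344857 × 1.0000 = 0.063449
Relative intensity = 0.063449 / 0.559669 × 100 = 11.34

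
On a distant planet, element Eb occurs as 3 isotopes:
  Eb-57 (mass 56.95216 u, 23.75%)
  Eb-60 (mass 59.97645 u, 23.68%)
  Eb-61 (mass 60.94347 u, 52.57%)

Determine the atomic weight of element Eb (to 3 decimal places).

59.767 u

The abundance-weighted mean is 0.2375 × 56.95216 + 0.2368 × 59.97645 + 0.5257 × 60.94347
= 13.526138 + 14.202423 + 32.037982 = 59.766543 u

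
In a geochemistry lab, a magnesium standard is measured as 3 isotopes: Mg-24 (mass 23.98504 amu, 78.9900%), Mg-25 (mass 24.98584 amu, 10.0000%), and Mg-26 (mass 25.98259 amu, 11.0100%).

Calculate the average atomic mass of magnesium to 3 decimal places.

The abundance-weighted mean is 0.789900 × 23.98504 + 0.100000 × 24.98584 + 0.110100 × 25.98259
= 18.945783 + 2.498584 + 2.860683 = 24.305050 amu

24.305 amu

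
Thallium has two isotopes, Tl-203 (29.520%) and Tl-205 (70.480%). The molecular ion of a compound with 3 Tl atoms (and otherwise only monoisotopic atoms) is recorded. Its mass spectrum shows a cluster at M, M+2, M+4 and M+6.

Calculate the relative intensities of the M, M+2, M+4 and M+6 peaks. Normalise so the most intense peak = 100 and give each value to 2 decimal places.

Each Tl atom is independently Tl-203 (p = 0.29520) or Tl-205 (q = 0.70480); the cluster is the binomial expansion (p + q)^3.
P(M) = 0.29520^3 = 0.025725
P(M+2) = 3 × 0.29520^2 × 0.70480^1 = 0.184255
P(M+4) = 3 × 0.29520^1 × 0.70480^2 = 0.439916
P(M+6) = 0.70480^3 = 0.350104
The M+4 peak is largest (0.439916); scaling to 100 gives 5.85 : 41.88 : 100.00 : 79.58.

5.85 : 41.88 : 100.00 : 79.58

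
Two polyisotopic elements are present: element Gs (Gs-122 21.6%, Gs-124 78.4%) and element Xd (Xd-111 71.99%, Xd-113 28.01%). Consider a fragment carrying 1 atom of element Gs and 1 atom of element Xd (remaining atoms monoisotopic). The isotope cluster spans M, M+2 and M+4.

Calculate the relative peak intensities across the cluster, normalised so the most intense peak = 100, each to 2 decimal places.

Element Gs pattern (n=1): 0.2160 : 0.7840
Element Xd pattern (n=1): 0.7199 : 0.2801
Convolve the two distributions (both contribute in 2-u steps):
  M: 0.2160×0.7199 = 0.155498
  M+2: 0.2160×0.2801 + 0.7840×0.7199 = 0.624903
  M+4: 0.7840×0.2801 = 0.219598
Scale to base peak (0.624903) = 100: 24.88 : 100.00 : 35.14

24.88 : 100.00 : 35.14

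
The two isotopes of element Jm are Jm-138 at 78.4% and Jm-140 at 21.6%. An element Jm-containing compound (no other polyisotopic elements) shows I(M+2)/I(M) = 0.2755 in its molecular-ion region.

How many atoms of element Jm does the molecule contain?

1

With n Jm atoms, P(M+2)/P(M) = C(n,1)·p^(n−1)q / p^n = n·q/p = n · 0.216/0.784.
n = 0.2755 × 0.784/0.216 = 1.00 ≈ 1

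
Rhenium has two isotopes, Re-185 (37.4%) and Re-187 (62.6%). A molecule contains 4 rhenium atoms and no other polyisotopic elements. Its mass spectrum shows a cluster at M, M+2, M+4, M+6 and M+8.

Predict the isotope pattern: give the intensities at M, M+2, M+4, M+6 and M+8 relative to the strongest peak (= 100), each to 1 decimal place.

Each Re atom is independently Re-185 (p = 0.374) or Re-187 (q = 0.626); the cluster is the binomial expansion (p + q)^4.
P(M) = 0.374^4 = 0.019565
P(M+2) = 4 × 0.374^3 × 0.626^1 = 0.130993
P(M+4) = 6 × 0.374^2 × 0.626^2 = 0.328884
P(M+6) = 4 × 0.374^1 × 0.626^3 = 0.366990
P(M+8) = 0.626^4 = 0.153567
The M+6 peak is largest (0.366990); scaling to 100 gives 5.3 : 35.7 : 89.6 : 100.0 : 41.8.

5.3 : 35.7 : 89.6 : 100.0 : 41.8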